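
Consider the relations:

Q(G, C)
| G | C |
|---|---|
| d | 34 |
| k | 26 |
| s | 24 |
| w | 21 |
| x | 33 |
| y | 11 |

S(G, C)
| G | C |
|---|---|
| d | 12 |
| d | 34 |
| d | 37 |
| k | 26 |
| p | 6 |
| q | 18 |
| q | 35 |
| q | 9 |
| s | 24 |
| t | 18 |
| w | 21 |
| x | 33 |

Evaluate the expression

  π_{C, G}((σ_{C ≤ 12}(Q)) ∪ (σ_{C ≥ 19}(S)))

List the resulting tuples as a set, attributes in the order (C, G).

Selection C ≤ 12: {(y, 11)}
Selection C ≥ 19: {(d, 34), (d, 37), (k, 26), (q, 35), (s, 24), (w, 21), (x, 33)}
Union: {(y, 11)} with {(d, 34), (d, 37), (k, 26), (q, 35), (s, 24), (w, 21), (x, 33)} → {(d, 34), (d, 37), (k, 26), (q, 35), (s, 24), (w, 21), (x, 33), (y, 11)}
Projecting to C, G: {(11, y), (21, w), (24, s), (26, k), (33, x), (34, d), (35, q), (37, d)}

{(11, y), (21, w), (24, s), (26, k), (33, x), (34, d), (35, q), (37, d)}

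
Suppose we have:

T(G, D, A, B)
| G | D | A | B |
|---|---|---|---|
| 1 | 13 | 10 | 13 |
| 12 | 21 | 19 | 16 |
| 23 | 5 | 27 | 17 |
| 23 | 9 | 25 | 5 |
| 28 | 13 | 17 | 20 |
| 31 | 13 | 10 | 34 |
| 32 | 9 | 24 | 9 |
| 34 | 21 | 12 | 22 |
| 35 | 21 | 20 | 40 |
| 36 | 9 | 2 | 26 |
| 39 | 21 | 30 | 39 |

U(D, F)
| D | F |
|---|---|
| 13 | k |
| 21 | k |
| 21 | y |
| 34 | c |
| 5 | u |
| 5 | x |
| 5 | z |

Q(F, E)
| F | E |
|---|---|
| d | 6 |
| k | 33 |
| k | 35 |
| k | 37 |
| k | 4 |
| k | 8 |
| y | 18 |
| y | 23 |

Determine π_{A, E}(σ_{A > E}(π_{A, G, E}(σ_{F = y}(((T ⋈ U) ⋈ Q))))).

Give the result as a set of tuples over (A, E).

Natural join on D: {(1, 13, 10, 13, k), (12, 21, 19, 16, k), (12, 21, 19, 16, y), (23, 5, 27, 17, u), (23, 5, 27, 17, x), (23, 5, 27, 17, z), (28, 13, 17, 20, k), (31, 13, 10, 34, k), (34, 21, 12, 22, k), (34, 21, 12, 22, y), (35, 21, 20, 40, k), (35, 21, 20, 40, y), (39, 21, 30, 39, k), (39, 21, 30, 39, y)}
Natural join on F: {(1, 13, 10, 13, k, 33), (1, 13, 10, 13, k, 35), (1, 13, 10, 13, k, 37), (1, 13, 10, 13, k, 4), (1, 13, 10, 13, k, 8), (12, 21, 19, 16, k, 33), (12, 21, 19, 16, k, 35), (12, 21, 19, 16, k, 37), (12, 21, 19, 16, k, 4), (12, 21, 19, 16, k, 8), (12, 21, 19, 16, y, 18), (12, 21, 19, 16, y, 23), (28, 13, 17, 20, k, 33), (28, 13, 17, 20, k, 35), (28, 13, 17, 20, k, 37), (28, 13, 17, 20, k, 4), (28, 13, 17, 20, k, 8), (31, 13, 10, 34, k, 33), (31, 13, 10, 34, k, 35), (31, 13, 10, 34, k, 37), (31, 13, 10, 34, k, 4), (31, 13, 10, 34, k, 8), (34, 21, 12, 22, k, 33), (34, 21, 12, 22, k, 35), (34, 21, 12, 22, k, 37), (34, 21, 12, 22, k, 4), (34, 21, 12, 22, k, 8), (34, 21, 12, 22, y, 18), (34, 21, 12, 22, y, 23), (35, 21, 20, 40, k, 33), (35, 21, 20, 40, k, 35), (35, 21, 20, 40, k, 37), (35, 21, 20, 40, k, 4), (35, 21, 20, 40, k, 8), (35, 21, 20, 40, y, 18), (35, 21, 20, 40, y, 23), (39, 21, 30, 39, k, 33), (39, 21, 30, 39, k, 35), (39, 21, 30, 39, k, 37), (39, 21, 30, 39, k, 4), (39, 21, 30, 39, k, 8), (39, 21, 30, 39, y, 18), (39, 21, 30, 39, y, 23)}
Filtering on F = y leaves {(12, 21, 19, 16, y, 18), (12, 21, 19, 16, y, 23), (34, 21, 12, 22, y, 18), (34, 21, 12, 22, y, 23), (35, 21, 20, 40, y, 18), (35, 21, 20, 40, y, 23), (39, 21, 30, 39, y, 18), (39, 21, 30, 39, y, 23)}.
Keep only column(s) A, G, E: {(12, 34, 18), (12, 34, 23), (19, 12, 18), (19, 12, 23), (20, 35, 18), (20, 35, 23), (30, 39, 18), (30, 39, 23)}
Filtering on A > E leaves {(19, 12, 18), (20, 35, 18), (30, 39, 18), (30, 39, 23)}.
Keep only column(s) A, E: {(19, 18), (20, 18), (30, 18), (30, 23)}

{(19, 18), (20, 18), (30, 18), (30, 23)}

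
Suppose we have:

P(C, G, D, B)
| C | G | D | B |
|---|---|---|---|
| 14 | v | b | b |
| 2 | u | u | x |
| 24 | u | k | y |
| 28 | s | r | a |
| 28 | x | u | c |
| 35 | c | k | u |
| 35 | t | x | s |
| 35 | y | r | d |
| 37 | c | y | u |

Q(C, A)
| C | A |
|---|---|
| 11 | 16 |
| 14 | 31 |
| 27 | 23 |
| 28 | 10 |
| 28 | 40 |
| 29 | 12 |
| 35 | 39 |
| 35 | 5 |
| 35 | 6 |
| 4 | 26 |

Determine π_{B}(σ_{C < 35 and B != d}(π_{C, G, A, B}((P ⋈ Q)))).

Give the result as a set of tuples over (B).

{a, b, c}

Natural join on C: {(14, v, b, b, 31), (28, s, r, a, 10), (28, s, r, a, 40), (28, x, u, c, 10), (28, x, u, c, 40), (35, c, k, u, 39), (35, c, k, u, 5), (35, c, k, u, 6), (35, t, x, s, 39), (35, t, x, s, 5), (35, t, x, s, 6), (35, y, r, d, 39), (35, y, r, d, 5), (35, y, r, d, 6)}
π_{C, G, A, B} gives {(14, v, 31, b), (28, s, 10, a), (28, s, 40, a), (28, x, 10, c), (28, x, 40, c), (35, c, 39, u), (35, c, 5, u), (35, c, 6, u), (35, t, 39, s), (35, t, 5, s), (35, t, 6, s), (35, y, 39, d), (35, y, 5, d), (35, y, 6, d)}.
Selection C < 35 and B != d: {(14, v, 31, b), (28, s, 10, a), (28, s, 40, a), (28, x, 10, c), (28, x, 40, c)}
π_{B} gives {a, b, c} (2 duplicate(s) eliminated).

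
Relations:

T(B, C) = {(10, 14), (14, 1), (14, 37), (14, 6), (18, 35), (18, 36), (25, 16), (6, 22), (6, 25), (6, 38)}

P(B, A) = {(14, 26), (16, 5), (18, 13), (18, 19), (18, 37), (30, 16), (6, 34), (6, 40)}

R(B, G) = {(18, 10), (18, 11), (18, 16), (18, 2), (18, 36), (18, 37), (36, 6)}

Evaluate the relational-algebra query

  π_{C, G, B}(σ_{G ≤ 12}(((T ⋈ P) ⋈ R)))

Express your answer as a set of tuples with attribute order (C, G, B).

Joining T and P on B yields {(14, 1, 26), (14, 37, 26), (14, 6, 26), (18, 35, 13), (18, 35, 19), (18, 35, 37), (18, 36, 13), (18, 36, 19), (18, 36, 37), (6, 22, 34), (6, 22, 40), (6, 25, 34), (6, 25, 40), (6, 38, 34), (6, 38, 40)}.
Joining (T ⋈ P) and R on B yields {(18, 35, 13, 10), (18, 35, 13, 11), (18, 35, 13, 16), (18, 35, 13, 2), (18, 35, 13, 36), (18, 35, 13, 37), (18, 35, 19, 10), (18, 35, 19, 11), (18, 35, 19, 16), (18, 35, 19, 2), (18, 35, 19, 36), (18, 35, 19, 37), (18, 35, 37, 10), (18, 35, 37, 11), (18, 35, 37, 16), (18, 35, 37, 2), (18, 35, 37, 36), (18, 35, 37, 37), (18, 36, 13, 10), (18, 36, 13, 11), (18, 36, 13, 16), (18, 36, 13, 2), (18, 36, 13, 36), (18, 36, 13, 37), (18, 36, 19, 10), (18, 36, 19, 11), (18, 36, 19, 16), (18, 36, 19, 2), (18, 36, 19, 36), (18, 36, 19, 37), (18, 36, 37, 10), (18, 36, 37, 11), (18, 36, 37, 16), (18, 36, 37, 2), (18, 36, 37, 36), (18, 36, 37, 37)}.
σ[G ≤ 12]: keep tuples satisfying G ≤ 12 → {(18, 35, 13, 10), (18, 35, 13, 11), (18, 35, 13, 2), (18, 35, 19, 10), (18, 35, 19, 11), (18, 35, 19, 2), (18, 35, 37, 10), (18, 35, 37, 11), (18, 35, 37, 2), (18, 36, 13, 10), (18, 36, 13, 11), (18, 36, 13, 2), (18, 36, 19, 10), (18, 36, 19, 11), (18, 36, 19, 2), (18, 36, 37, 10), (18, 36, 37, 11), (18, 36, 37, 2)}
Keep only column(s) C, G, B (12 duplicate(s) eliminated): {(35, 10, 18), (35, 11, 18), (35, 2, 18), (36, 10, 18), (36, 11, 18), (36, 2, 18)}

{(35, 10, 18), (35, 11, 18), (35, 2, 18), (36, 10, 18), (36, 11, 18), (36, 2, 18)}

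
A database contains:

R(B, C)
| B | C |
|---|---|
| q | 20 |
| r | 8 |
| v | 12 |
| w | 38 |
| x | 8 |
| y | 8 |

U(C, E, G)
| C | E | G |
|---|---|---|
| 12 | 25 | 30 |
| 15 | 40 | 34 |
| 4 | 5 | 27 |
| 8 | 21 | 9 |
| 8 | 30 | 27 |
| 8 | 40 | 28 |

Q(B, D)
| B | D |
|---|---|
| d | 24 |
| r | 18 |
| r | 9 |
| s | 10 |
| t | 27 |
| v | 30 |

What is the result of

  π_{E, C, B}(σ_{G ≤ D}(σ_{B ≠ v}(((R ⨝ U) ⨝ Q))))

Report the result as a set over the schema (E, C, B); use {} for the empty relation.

{(21, 8, r)}

Joining R and U on C yields {(r, 8, 21, 9), (r, 8, 30, 27), (r, 8, 40, 28), (v, 12, 25, 30), (x, 8, 21, 9), (x, 8, 30, 27), (x, 8, 40, 28), (y, 8, 21, 9), (y, 8, 30, 27), (y, 8, 40, 28)}.
Joining (R ⨝ U) and Q on B yields {(r, 8, 21, 9, 18), (r, 8, 21, 9, 9), (r, 8, 30, 27, 18), (r, 8, 30, 27, 9), (r, 8, 40, 28, 18), (r, 8, 40, 28, 9), (v, 12, 25, 30, 30)}.
Apply σ_{B ≠ v}; surviving tuples: {(r, 8, 21, 9, 18), (r, 8, 21, 9, 9), (r, 8, 30, 27, 18), (r, 8, 30, 27, 9), (r, 8, 40, 28, 18), (r, 8, 40, 28, 9)}
Apply σ_{G ≤ D}; surviving tuples: {(r, 8, 21, 9, 18), (r, 8, 21, 9, 9)}
Keep only column(s) E, C, B (1 duplicate(s) eliminated): {(21, 8, r)}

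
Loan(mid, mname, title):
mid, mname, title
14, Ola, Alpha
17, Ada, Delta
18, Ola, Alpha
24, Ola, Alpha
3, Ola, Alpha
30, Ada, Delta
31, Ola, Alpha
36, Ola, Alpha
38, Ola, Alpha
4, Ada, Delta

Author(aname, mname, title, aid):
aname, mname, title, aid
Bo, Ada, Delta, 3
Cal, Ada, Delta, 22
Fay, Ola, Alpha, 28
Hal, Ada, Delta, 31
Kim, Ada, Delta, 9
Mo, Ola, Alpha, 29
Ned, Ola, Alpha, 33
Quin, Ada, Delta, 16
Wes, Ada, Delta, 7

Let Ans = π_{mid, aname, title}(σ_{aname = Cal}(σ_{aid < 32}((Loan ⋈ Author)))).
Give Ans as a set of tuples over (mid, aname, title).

{(17, Cal, Delta), (30, Cal, Delta), (4, Cal, Delta)}

Loan ⋈ Author (natural join on mname, title): {(14, Ola, Alpha, Fay, 28), (14, Ola, Alpha, Mo, 29), (14, Ola, Alpha, Ned, 33), (17, Ada, Delta, Bo, 3), (17, Ada, Delta, Cal, 22), (17, Ada, Delta, Hal, 31), (17, Ada, Delta, Kim, 9), (17, Ada, Delta, Quin, 16), (17, Ada, Delta, Wes, 7), (18, Ola, Alpha, Fay, 28), (18, Ola, Alpha, Mo, 29), (18, Ola, Alpha, Ned, 33), (24, Ola, Alpha, Fay, 28), (24, Ola, Alpha, Mo, 29), (24, Ola, Alpha, Ned, 33), (3, Ola, Alpha, Fay, 28), (3, Ola, Alpha, Mo, 29), (3, Ola, Alpha, Ned, 33), (30, Ada, Delta, Bo, 3), (30, Ada, Delta, Cal, 22), (30, Ada, Delta, Hal, 31), (30, Ada, Delta, Kim, 9), (30, Ada, Delta, Quin, 16), (30, Ada, Delta, Wes, 7), (31, Ola, Alpha, Fay, 28), (31, Ola, Alpha, Mo, 29), (31, Ola, Alpha, Ned, 33), (36, Ola, Alpha, Fay, 28), (36, Ola, Alpha, Mo, 29), (36, Ola, Alpha, Ned, 33), (38, Ola, Alpha, Fay, 28), (38, Ola, Alpha, Mo, 29), (38, Ola, Alpha, Ned, 33), (4, Ada, Delta, Bo, 3), (4, Ada, Delta, Cal, 22), (4, Ada, Delta, Hal, 31), (4, Ada, Delta, Kim, 9), (4, Ada, Delta, Quin, 16), (4, Ada, Delta, Wes, 7)}
Filtering on aid < 32 leaves {(14, Ola, Alpha, Fay, 28), (14, Ola, Alpha, Mo, 29), (17, Ada, Delta, Bo, 3), (17, Ada, Delta, Cal, 22), (17, Ada, Delta, Hal, 31), (17, Ada, Delta, Kim, 9), (17, Ada, Delta, Quin, 16), (17, Ada, Delta, Wes, 7), (18, Ola, Alpha, Fay, 28), (18, Ola, Alpha, Mo, 29), (24, Ola, Alpha, Fay, 28), (24, Ola, Alpha, Mo, 29), (3, Ola, Alpha, Fay, 28), (3, Ola, Alpha, Mo, 29), (30, Ada, Delta, Bo, 3), (30, Ada, Delta, Cal, 22), (30, Ada, Delta, Hal, 31), (30, Ada, Delta, Kim, 9), (30, Ada, Delta, Quin, 16), (30, Ada, Delta, Wes, 7), (31, Ola, Alpha, Fay, 28), (31, Ola, Alpha, Mo, 29), (36, Ola, Alpha, Fay, 28), (36, Ola, Alpha, Mo, 29), (38, Ola, Alpha, Fay, 28), (38, Ola, Alpha, Mo, 29), (4, Ada, Delta, Bo, 3), (4, Ada, Delta, Cal, 22), (4, Ada, Delta, Hal, 31), (4, Ada, Delta, Kim, 9), (4, Ada, Delta, Quin, 16), (4, Ada, Delta, Wes, 7)}.
Filtering on aname = Cal leaves {(17, Ada, Delta, Cal, 22), (30, Ada, Delta, Cal, 22), (4, Ada, Delta, Cal, 22)}.
π[mid, aname, title]: project onto (mid, aname, title) → {(17, Cal, Delta), (30, Cal, Delta), (4, Cal, Delta)}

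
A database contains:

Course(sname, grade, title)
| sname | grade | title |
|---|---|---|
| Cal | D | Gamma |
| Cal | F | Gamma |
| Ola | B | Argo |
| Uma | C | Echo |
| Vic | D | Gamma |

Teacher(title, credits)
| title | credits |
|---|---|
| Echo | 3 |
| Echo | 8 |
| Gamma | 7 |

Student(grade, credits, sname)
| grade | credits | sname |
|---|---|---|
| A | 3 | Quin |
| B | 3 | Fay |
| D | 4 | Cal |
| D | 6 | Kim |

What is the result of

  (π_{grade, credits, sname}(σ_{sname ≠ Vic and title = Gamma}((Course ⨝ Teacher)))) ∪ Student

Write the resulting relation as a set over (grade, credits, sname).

{(A, 3, Quin), (B, 3, Fay), (D, 4, Cal), (D, 6, Kim), (D, 7, Cal), (F, 7, Cal)}

Joining Course and Teacher on title yields {(Cal, D, Gamma, 7), (Cal, F, Gamma, 7), (Uma, C, Echo, 3), (Uma, C, Echo, 8), (Vic, D, Gamma, 7)}.
σ[sname ≠ Vic and title = Gamma]: keep tuples satisfying sname ≠ Vic and title = Gamma → {(Cal, D, Gamma, 7), (Cal, F, Gamma, 7)}
Keep only column(s) grade, credits, sname: {(D, 7, Cal), (F, 7, Cal)}
Union: {(D, 7, Cal), (F, 7, Cal)} with {(A, 3, Quin), (B, 3, Fay), (D, 4, Cal), (D, 6, Kim)} → {(A, 3, Quin), (B, 3, Fay), (D, 4, Cal), (D, 6, Kim), (D, 7, Cal), (F, 7, Cal)}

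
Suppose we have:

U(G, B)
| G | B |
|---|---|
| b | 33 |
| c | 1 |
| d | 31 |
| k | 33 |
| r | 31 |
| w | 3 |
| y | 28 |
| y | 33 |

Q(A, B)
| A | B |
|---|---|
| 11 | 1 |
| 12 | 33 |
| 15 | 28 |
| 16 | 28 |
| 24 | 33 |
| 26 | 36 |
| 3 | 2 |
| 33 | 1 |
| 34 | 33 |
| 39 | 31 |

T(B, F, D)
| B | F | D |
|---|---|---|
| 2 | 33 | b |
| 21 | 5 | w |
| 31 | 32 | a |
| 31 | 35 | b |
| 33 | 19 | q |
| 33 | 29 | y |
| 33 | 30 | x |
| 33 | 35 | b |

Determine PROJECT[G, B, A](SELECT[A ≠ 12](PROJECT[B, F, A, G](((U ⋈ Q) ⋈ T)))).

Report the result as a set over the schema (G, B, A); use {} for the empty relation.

{(b, 33, 24), (b, 33, 34), (d, 31, 39), (k, 33, 24), (k, 33, 34), (r, 31, 39), (y, 33, 24), (y, 33, 34)}

U ⋈ Q (natural join on B): {(b, 33, 12), (b, 33, 24), (b, 33, 34), (c, 1, 11), (c, 1, 33), (d, 31, 39), (k, 33, 12), (k, 33, 24), (k, 33, 34), (r, 31, 39), (y, 28, 15), (y, 28, 16), (y, 33, 12), (y, 33, 24), (y, 33, 34)}
(U ⋈ Q) ⋈ T (natural join on B): {(b, 33, 12, 19, q), (b, 33, 12, 29, y), (b, 33, 12, 30, x), (b, 33, 12, 35, b), (b, 33, 24, 19, q), (b, 33, 24, 29, y), (b, 33, 24, 30, x), (b, 33, 24, 35, b), (b, 33, 34, 19, q), (b, 33, 34, 29, y), (b, 33, 34, 30, x), (b, 33, 34, 35, b), (d, 31, 39, 32, a), (d, 31, 39, 35, b), (k, 33, 12, 19, q), (k, 33, 12, 29, y), (k, 33, 12, 30, x), (k, 33, 12, 35, b), (k, 33, 24, 19, q), (k, 33, 24, 29, y), (k, 33, 24, 30, x), (k, 33, 24, 35, b), (k, 33, 34, 19, q), (k, 33, 34, 29, y), (k, 33, 34, 30, x), (k, 33, 34, 35, b), (r, 31, 39, 32, a), (r, 31, 39, 35, b), (y, 33, 12, 19, q), (y, 33, 12, 29, y), (y, 33, 12, 30, x), (y, 33, 12, 35, b), (y, 33, 24, 19, q), (y, 33, 24, 29, y), (y, 33, 24, 30, x), (y, 33, 24, 35, b), (y, 33, 34, 19, q), (y, 33, 34, 29, y), (y, 33, 34, 30, x), (y, 33, 34, 35, b)}
Projecting to B, F, A, G: {(31, 32, 39, d), (31, 32, 39, r), (31, 35, 39, d), (31, 35, 39, r), (33, 19, 12, b), (33, 19, 12, k), (33, 19, 12, y), (33, 19, 24, b), (33, 19, 24, k), (33, 19, 24, y), (33, 19, 34, b), (33, 19, 34, k), (33, 19, 34, y), (33, 29, 12, b), (33, 29, 12, k), (33, 29, 12, y), (33, 29, 24, b), (33, 29, 24, k), (33, 29, 24, y), (33, 29, 34, b), (33, 29, 34, k), (33, 29, 34, y), (33, 30, 12, b), (33, 30, 12, k), (33, 30, 12, y), (33, 30, 24, b), (33, 30, 24, k), (33, 30, 24, y), (33, 30, 34, b), (33, 30, 34, k), (33, 30, 34, y), (33, 35, 12, b), (33, 35, 12, k), (33, 35, 12, y), (33, 35, 24, b), (33, 35, 24, k), (33, 35, 24, y), (33, 35, 34, b), (33, 35, 34, k), (33, 35, 34, y)}
Apply σ_{A ≠ 12}; surviving tuples: {(31, 32, 39, d), (31, 32, 39, r), (31, 35, 39, d), (31, 35, 39, r), (33, 19, 24, b), (33, 19, 24, k), (33, 19, 24, y), (33, 19, 34, b), (33, 19, 34, k), (33, 19, 34, y), (33, 29, 24, b), (33, 29, 24, k), (33, 29, 24, y), (33, 29, 34, b), (33, 29, 34, k), (33, 29, 34, y), (33, 30, 24, b), (33, 30, 24, k), (33, 30, 24, y), (33, 30, 34, b), (33, 30, 34, k), (33, 30, 34, y), (33, 35, 24, b), (33, 35, 24, k), (33, 35, 24, y), (33, 35, 34, b), (33, 35, 34, k), (33, 35, 34, y)}
Projecting to G, B, A (20 duplicate(s) eliminated): {(b, 33, 24), (b, 33, 34), (d, 31, 39), (k, 33, 24), (k, 33, 34), (r, 31, 39), (y, 33, 24), (y, 33, 34)}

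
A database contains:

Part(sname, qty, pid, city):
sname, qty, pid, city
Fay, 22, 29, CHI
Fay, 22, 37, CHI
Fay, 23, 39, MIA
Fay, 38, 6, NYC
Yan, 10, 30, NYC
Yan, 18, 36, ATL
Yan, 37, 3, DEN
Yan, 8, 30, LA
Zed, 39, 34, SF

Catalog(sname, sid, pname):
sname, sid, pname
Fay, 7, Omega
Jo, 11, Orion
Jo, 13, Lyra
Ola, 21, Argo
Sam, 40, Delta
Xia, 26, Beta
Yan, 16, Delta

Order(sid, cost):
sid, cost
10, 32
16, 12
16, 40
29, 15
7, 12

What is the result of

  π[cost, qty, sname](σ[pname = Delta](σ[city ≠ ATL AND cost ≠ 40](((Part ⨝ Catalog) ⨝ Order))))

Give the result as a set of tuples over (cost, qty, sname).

{(12, 10, Yan), (12, 37, Yan), (12, 8, Yan)}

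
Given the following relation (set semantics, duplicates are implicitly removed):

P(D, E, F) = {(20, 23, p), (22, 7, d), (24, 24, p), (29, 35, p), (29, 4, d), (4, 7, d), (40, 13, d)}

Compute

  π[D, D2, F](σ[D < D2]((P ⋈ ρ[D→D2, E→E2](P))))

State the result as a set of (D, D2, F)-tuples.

{(20, 24, p), (20, 29, p), (22, 29, d), (22, 40, d), (24, 29, p), (29, 40, d), (4, 22, d), (4, 29, d), (4, 40, d)}

ρ[D→D2, E→E2]: schema becomes (D2, E2, F); tuples unchanged.
P ⋈ ρ[D→D2, E→E2](P) (natural join on F): {(20, 23, p, 20, 23), (20, 23, p, 24, 24), (20, 23, p, 29, 35), (22, 7, d, 22, 7), (22, 7, d, 29, 4), (22, 7, d, 4, 7), (22, 7, d, 40, 13), (24, 24, p, 20, 23), (24, 24, p, 24, 24), (24, 24, p, 29, 35), (29, 35, p, 20, 23), (29, 35, p, 24, 24), (29, 35, p, 29, 35), (29, 4, d, 22, 7), (29, 4, d, 29, 4), (29, 4, d, 4, 7), (29, 4, d, 40, 13), (4, 7, d, 22, 7), (4, 7, d, 29, 4), (4, 7, d, 4, 7), (4, 7, d, 40, 13), (40, 13, d, 22, 7), (40, 13, d, 29, 4), (40, 13, d, 4, 7), (40, 13, d, 40, 13)}
Apply σ_{D < D2}; surviving tuples: {(20, 23, p, 24, 24), (20, 23, p, 29, 35), (22, 7, d, 29, 4), (22, 7, d, 40, 13), (24, 24, p, 29, 35), (29, 4, d, 40, 13), (4, 7, d, 22, 7), (4, 7, d, 29, 4), (4, 7, d, 40, 13)}
Keep only column(s) D, D2, F: {(20, 24, p), (20, 29, p), (22, 29, d), (22, 40, d), (24, 29, p), (29, 40, d), (4, 22, d), (4, 29, d), (4, 40, d)}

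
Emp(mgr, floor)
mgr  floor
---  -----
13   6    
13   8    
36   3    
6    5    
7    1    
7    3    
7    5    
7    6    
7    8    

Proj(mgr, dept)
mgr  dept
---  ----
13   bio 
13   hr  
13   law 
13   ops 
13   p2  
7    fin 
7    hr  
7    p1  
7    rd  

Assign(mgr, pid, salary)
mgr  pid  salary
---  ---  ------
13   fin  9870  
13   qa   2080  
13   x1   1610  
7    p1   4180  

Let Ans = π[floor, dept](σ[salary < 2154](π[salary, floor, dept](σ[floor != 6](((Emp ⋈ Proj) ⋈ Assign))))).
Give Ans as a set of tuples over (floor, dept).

Joining Emp and Proj on mgr yields {(13, 6, bio), (13, 6, hr), (13, 6, law), (13, 6, ops), (13, 6, p2), (13, 8, bio), (13, 8, hr), (13, 8, law), (13, 8, ops), (13, 8, p2), (7, 1, fin), (7, 1, hr), (7, 1, p1), (7, 1, rd), (7, 3, fin), (7, 3, hr), (7, 3, p1), (7, 3, rd), (7, 5, fin), (7, 5, hr), (7, 5, p1), (7, 5, rd), (7, 6, fin), (7, 6, hr), (7, 6, p1), (7, 6, rd), (7, 8, fin), (7, 8, hr), (7, 8, p1), (7, 8, rd)}.
Joining (Emp ⋈ Proj) and Assign on mgr yields {(13, 6, bio, fin, 9870), (13, 6, bio, qa, 2080), (13, 6, bio, x1, 1610), (13, 6, hr, fin, 9870), (13, 6, hr, qa, 2080), (13, 6, hr, x1, 1610), (13, 6, law, fin, 9870), (13, 6, law, qa, 2080), (13, 6, law, x1, 1610), (13, 6, ops, fin, 9870), (13, 6, ops, qa, 2080), (13, 6, ops, x1, 1610), (13, 6, p2, fin, 9870), (13, 6, p2, qa, 2080), (13, 6, p2, x1, 1610), (13, 8, bio, fin, 9870), (13, 8, bio, qa, 2080), (13, 8, bio, x1, 1610), (13, 8, hr, fin, 9870), (13, 8, hr, qa, 2080), (13, 8, hr, x1, 1610), (13, 8, law, fin, 9870), (13, 8, law, qa, 2080), (13, 8, law, x1, 1610), (13, 8, ops, fin, 9870), (13, 8, ops, qa, 2080), (13, 8, ops, x1, 1610), (13, 8, p2, fin, 9870), (13, 8, p2, qa, 2080), (13, 8, p2, x1, 1610), (7, 1, fin, p1, 4180), (7, 1, hr, p1, 4180), (7, 1, p1, p1, 4180), (7, 1, rd, p1, 4180), (7, 3, fin, p1, 4180), (7, 3, hr, p1, 4180), (7, 3, p1, p1, 4180), (7, 3, rd, p1, 4180), (7, 5, fin, p1, 4180), (7, 5, hr, p1, 4180), (7, 5, p1, p1, 4180), (7, 5, rd, p1, 4180), (7, 6, fin, p1, 4180), (7, 6, hr, p1, 4180), (7, 6, p1, p1, 4180), (7, 6, rd, p1, 4180), (7, 8, fin, p1, 4180), (7, 8, hr, p1, 4180), (7, 8, p1, p1, 4180), (7, 8, rd, p1, 4180)}.
Selection floor != 6: {(13, 8, bio, fin, 9870), (13, 8, bio, qa, 2080), (13, 8, bio, x1, 1610), (13, 8, hr, fin, 9870), (13, 8, hr, qa, 2080), (13, 8, hr, x1, 1610), (13, 8, law, fin, 9870), (13, 8, law, qa, 2080), (13, 8, law, x1, 1610), (13, 8, ops, fin, 9870), (13, 8, ops, qa, 2080), (13, 8, ops, x1, 1610), (13, 8, p2, fin, 9870), (13, 8, p2, qa, 2080), (13, 8, p2, x1, 1610), (7, 1, fin, p1, 4180), (7, 1, hr, p1, 4180), (7, 1, p1, p1, 4180), (7, 1, rd, p1, 4180), (7, 3, fin, p1, 4180), (7, 3, hr, p1, 4180), (7, 3, p1, p1, 4180), (7, 3, rd, p1, 4180), (7, 5, fin, p1, 4180), (7, 5, hr, p1, 4180), (7, 5, p1, p1, 4180), (7, 5, rd, p1, 4180), (7, 8, fin, p1, 4180), (7, 8, hr, p1, 4180), (7, 8, p1, p1, 4180), (7, 8, rd, p1, 4180)}
Projecting to salary, floor, dept: {(1610, 8, bio), (1610, 8, hr), (1610, 8, law), (1610, 8, ops), (1610, 8, p2), (2080, 8, bio), (2080, 8, hr), (2080, 8, law), (2080, 8, ops), (2080, 8, p2), (4180, 1, fin), (4180, 1, hr), (4180, 1, p1), (4180, 1, rd), (4180, 3, fin), (4180, 3, hr), (4180, 3, p1), (4180, 3, rd), (4180, 5, fin), (4180, 5, hr), (4180, 5, p1), (4180, 5, rd), (4180, 8, fin), (4180, 8, hr), (4180, 8, p1), (4180, 8, rd), (9870, 8, bio), (9870, 8, hr), (9870, 8, law), (9870, 8, ops), (9870, 8, p2)}
Selection salary < 2154: {(1610, 8, bio), (1610, 8, hr), (1610, 8, law), (1610, 8, ops), (1610, 8, p2), (2080, 8, bio), (2080, 8, hr), (2080, 8, law), (2080, 8, ops), (2080, 8, p2)}
Projecting to floor, dept (5 duplicate(s) eliminated): {(8, bio), (8, hr), (8, law), (8, ops), (8, p2)}

{(8, bio), (8, hr), (8, law), (8, ops), (8, p2)}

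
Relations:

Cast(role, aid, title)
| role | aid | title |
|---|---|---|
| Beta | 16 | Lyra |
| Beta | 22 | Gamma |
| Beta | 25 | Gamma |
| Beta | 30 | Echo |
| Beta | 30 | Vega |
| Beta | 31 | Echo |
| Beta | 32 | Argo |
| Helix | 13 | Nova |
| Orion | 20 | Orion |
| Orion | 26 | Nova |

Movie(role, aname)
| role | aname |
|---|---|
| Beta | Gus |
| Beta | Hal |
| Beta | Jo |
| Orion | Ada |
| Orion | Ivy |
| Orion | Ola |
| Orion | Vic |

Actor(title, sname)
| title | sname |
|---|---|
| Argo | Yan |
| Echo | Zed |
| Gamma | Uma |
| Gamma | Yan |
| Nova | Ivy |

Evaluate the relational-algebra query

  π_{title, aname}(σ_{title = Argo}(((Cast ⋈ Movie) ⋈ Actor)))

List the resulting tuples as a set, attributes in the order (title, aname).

{(Argo, Gus), (Argo, Hal), (Argo, Jo)}

Cast ⋈ Movie (natural join on role): {(Beta, 16, Lyra, Gus), (Beta, 16, Lyra, Hal), (Beta, 16, Lyra, Jo), (Beta, 22, Gamma, Gus), (Beta, 22, Gamma, Hal), (Beta, 22, Gamma, Jo), (Beta, 25, Gamma, Gus), (Beta, 25, Gamma, Hal), (Beta, 25, Gamma, Jo), (Beta, 30, Echo, Gus), (Beta, 30, Echo, Hal), (Beta, 30, Echo, Jo), (Beta, 30, Vega, Gus), (Beta, 30, Vega, Hal), (Beta, 30, Vega, Jo), (Beta, 31, Echo, Gus), (Beta, 31, Echo, Hal), (Beta, 31, Echo, Jo), (Beta, 32, Argo, Gus), (Beta, 32, Argo, Hal), (Beta, 32, Argo, Jo), (Orion, 20, Orion, Ada), (Orion, 20, Orion, Ivy), (Orion, 20, Orion, Ola), (Orion, 20, Orion, Vic), (Orion, 26, Nova, Ada), (Orion, 26, Nova, Ivy), (Orion, 26, Nova, Ola), (Orion, 26, Nova, Vic)}
(Cast ⋈ Movie) ⋈ Actor (natural join on title): {(Beta, 22, Gamma, Gus, Uma), (Beta, 22, Gamma, Gus, Yan), (Beta, 22, Gamma, Hal, Uma), (Beta, 22, Gamma, Hal, Yan), (Beta, 22, Gamma, Jo, Uma), (Beta, 22, Gamma, Jo, Yan), (Beta, 25, Gamma, Gus, Uma), (Beta, 25, Gamma, Gus, Yan), (Beta, 25, Gamma, Hal, Uma), (Beta, 25, Gamma, Hal, Yan), (Beta, 25, Gamma, Jo, Uma), (Beta, 25, Gamma, Jo, Yan), (Beta, 30, Echo, Gus, Zed), (Beta, 30, Echo, Hal, Zed), (Beta, 30, Echo, Jo, Zed), (Beta, 31, Echo, Gus, Zed), (Beta, 31, Echo, Hal, Zed), (Beta, 31, Echo, Jo, Zed), (Beta, 32, Argo, Gus, Yan), (Beta, 32, Argo, Hal, Yan), (Beta, 32, Argo, Jo, Yan), (Orion, 26, Nova, Ada, Ivy), (Orion, 26, Nova, Ivy, Ivy), (Orion, 26, Nova, Ola, Ivy), (Orion, 26, Nova, Vic, Ivy)}
Filtering on title = Argo leaves {(Beta, 32, Argo, Gus, Yan), (Beta, 32, Argo, Hal, Yan), (Beta, 32, Argo, Jo, Yan)}.
Projecting to title, aname: {(Argo, Gus), (Argo, Hal), (Argo, Jo)}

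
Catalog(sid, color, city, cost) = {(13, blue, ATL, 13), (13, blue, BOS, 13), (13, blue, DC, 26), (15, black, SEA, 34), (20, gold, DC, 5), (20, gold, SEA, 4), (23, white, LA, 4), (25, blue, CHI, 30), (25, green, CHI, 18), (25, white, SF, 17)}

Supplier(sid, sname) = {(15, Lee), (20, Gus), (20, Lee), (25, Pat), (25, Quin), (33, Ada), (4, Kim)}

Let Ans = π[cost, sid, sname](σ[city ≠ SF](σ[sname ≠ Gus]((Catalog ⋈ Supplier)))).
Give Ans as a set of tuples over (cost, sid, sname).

{(18, 25, Pat), (18, 25, Quin), (30, 25, Pat), (30, 25, Quin), (34, 15, Lee), (4, 20, Lee), (5, 20, Lee)}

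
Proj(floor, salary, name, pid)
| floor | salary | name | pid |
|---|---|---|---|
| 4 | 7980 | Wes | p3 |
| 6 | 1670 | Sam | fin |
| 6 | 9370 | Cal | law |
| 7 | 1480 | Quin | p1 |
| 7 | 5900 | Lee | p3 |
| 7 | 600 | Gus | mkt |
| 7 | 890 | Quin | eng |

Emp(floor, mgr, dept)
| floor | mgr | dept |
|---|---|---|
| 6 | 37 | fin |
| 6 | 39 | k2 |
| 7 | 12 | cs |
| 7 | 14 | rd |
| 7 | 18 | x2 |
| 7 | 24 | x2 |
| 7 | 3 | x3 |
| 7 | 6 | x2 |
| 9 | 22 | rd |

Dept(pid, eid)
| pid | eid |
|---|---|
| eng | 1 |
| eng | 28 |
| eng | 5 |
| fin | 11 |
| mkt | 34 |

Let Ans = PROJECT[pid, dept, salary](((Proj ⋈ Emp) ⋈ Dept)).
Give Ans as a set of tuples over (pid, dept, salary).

{(eng, cs, 890), (eng, rd, 890), (eng, x2, 890), (eng, x3, 890), (fin, fin, 1670), (fin, k2, 1670), (mkt, cs, 600), (mkt, rd, 600), (mkt, x2, 600), (mkt, x3, 600)}

Natural join on floor: {(6, 1670, Sam, fin, 37, fin), (6, 1670, Sam, fin, 39, k2), (6, 9370, Cal, law, 37, fin), (6, 9370, Cal, law, 39, k2), (7, 1480, Quin, p1, 12, cs), (7, 1480, Quin, p1, 14, rd), (7, 1480, Quin, p1, 18, x2), (7, 1480, Quin, p1, 24, x2), (7, 1480, Quin, p1, 3, x3), (7, 1480, Quin, p1, 6, x2), (7, 5900, Lee, p3, 12, cs), (7, 5900, Lee, p3, 14, rd), (7, 5900, Lee, p3, 18, x2), (7, 5900, Lee, p3, 24, x2), (7, 5900, Lee, p3, 3, x3), (7, 5900, Lee, p3, 6, x2), (7, 600, Gus, mkt, 12, cs), (7, 600, Gus, mkt, 14, rd), (7, 600, Gus, mkt, 18, x2), (7, 600, Gus, mkt, 24, x2), (7, 600, Gus, mkt, 3, x3), (7, 600, Gus, mkt, 6, x2), (7, 890, Quin, eng, 12, cs), (7, 890, Quin, eng, 14, rd), (7, 890, Quin, eng, 18, x2), (7, 890, Quin, eng, 24, x2), (7, 890, Quin, eng, 3, x3), (7, 890, Quin, eng, 6, x2)}
Natural join on pid: {(6, 1670, Sam, fin, 37, fin, 11), (6, 1670, Sam, fin, 39, k2, 11), (7, 600, Gus, mkt, 12, cs, 34), (7, 600, Gus, mkt, 14, rd, 34), (7, 600, Gus, mkt, 18, x2, 34), (7, 600, Gus, mkt, 24, x2, 34), (7, 600, Gus, mkt, 3, x3, 34), (7, 600, Gus, mkt, 6, x2, 34), (7, 890, Quin, eng, 12, cs, 1), (7, 890, Quin, eng, 12, cs, 28), (7, 890, Quin, eng, 12, cs, 5), (7, 890, Quin, eng, 14, rd, 1), (7, 890, Quin, eng, 14, rd, 28), (7, 890, Quin, eng, 14, rd, 5), (7, 890, Quin, eng, 18, x2, 1), (7, 890, Quin, eng, 18, x2, 28), (7, 890, Quin, eng, 18, x2, 5), (7, 890, Quin, eng, 24, x2, 1), (7, 890, Quin, eng, 24, x2, 28), (7, 890, Quin, eng, 24, x2, 5), (7, 890, Quin, eng, 3, x3, 1), (7, 890, Quin, eng, 3, x3, 28), (7, 890, Quin, eng, 3, x3, 5), (7, 890, Quin, eng, 6, x2, 1), (7, 890, Quin, eng, 6, x2, 28), (7, 890, Quin, eng, 6, x2, 5)}
Keep only column(s) pid, dept, salary (16 duplicate(s) eliminated): {(eng, cs, 890), (eng, rd, 890), (eng, x2, 890), (eng, x3, 890), (fin, fin, 1670), (fin, k2, 1670), (mkt, cs, 600), (mkt, rd, 600), (mkt, x2, 600), (mkt, x3, 600)}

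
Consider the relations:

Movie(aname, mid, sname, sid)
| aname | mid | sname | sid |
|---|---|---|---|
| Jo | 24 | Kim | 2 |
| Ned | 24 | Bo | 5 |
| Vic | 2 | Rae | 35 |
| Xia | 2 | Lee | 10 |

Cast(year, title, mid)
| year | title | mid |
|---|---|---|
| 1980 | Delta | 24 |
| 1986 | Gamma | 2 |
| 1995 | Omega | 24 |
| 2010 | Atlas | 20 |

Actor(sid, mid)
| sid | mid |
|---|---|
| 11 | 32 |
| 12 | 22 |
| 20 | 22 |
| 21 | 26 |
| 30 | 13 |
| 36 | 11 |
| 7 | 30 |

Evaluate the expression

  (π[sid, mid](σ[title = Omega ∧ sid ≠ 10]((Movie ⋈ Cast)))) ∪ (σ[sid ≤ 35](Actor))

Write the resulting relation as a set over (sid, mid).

{(11, 32), (12, 22), (2, 24), (20, 22), (21, 26), (30, 13), (5, 24), (7, 30)}

Movie ⋈ Cast (natural join on mid): {(Jo, 24, Kim, 2, 1980, Delta), (Jo, 24, Kim, 2, 1995, Omega), (Ned, 24, Bo, 5, 1980, Delta), (Ned, 24, Bo, 5, 1995, Omega), (Vic, 2, Rae, 35, 1986, Gamma), (Xia, 2, Lee, 10, 1986, Gamma)}
σ[title = Omega ∧ sid ≠ 10]: keep tuples satisfying title = Omega ∧ sid ≠ 10 → {(Jo, 24, Kim, 2, 1995, Omega), (Ned, 24, Bo, 5, 1995, Omega)}
π[sid, mid]: project onto (sid, mid) → {(2, 24), (5, 24)}
σ[sid ≤ 35]: keep tuples satisfying sid ≤ 35 → {(11, 32), (12, 22), (20, 22), (21, 26), (30, 13), (7, 30)}
Taking the union: {(11, 32), (12, 22), (2, 24), (20, 22), (21, 26), (30, 13), (5, 24), (7, 30)}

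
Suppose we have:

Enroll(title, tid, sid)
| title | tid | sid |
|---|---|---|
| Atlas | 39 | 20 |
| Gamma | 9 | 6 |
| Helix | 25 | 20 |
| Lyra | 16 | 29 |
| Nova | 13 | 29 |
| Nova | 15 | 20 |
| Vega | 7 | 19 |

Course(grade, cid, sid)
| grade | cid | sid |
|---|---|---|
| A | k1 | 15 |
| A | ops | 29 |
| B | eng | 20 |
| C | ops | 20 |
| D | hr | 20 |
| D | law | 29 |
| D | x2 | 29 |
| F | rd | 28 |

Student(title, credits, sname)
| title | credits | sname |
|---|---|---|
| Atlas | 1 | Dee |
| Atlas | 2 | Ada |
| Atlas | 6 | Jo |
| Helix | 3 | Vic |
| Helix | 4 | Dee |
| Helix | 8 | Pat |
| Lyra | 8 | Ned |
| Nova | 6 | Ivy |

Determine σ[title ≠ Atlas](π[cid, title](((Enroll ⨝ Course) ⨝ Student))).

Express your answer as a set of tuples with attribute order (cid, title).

Enroll ⋈ Course (natural join on sid): {(Atlas, 39, 20, B, eng), (Atlas, 39, 20, C, ops), (Atlas, 39, 20, D, hr), (Helix, 25, 20, B, eng), (Helix, 25, 20, C, ops), (Helix, 25, 20, D, hr), (Lyra, 16, 29, A, ops), (Lyra, 16, 29, D, law), (Lyra, 16, 29, D, x2), (Nova, 13, 29, A, ops), (Nova, 13, 29, D, law), (Nova, 13, 29, D, x2), (Nova, 15, 20, B, eng), (Nova, 15, 20, C, ops), (Nova, 15, 20, D, hr)}
(Enroll ⨝ Course) ⋈ Student (natural join on title): {(Atlas, 39, 20, B, eng, 1, Dee), (Atlas, 39, 20, B, eng, 2, Ada), (Atlas, 39, 20, B, eng, 6, Jo), (Atlas, 39, 20, C, ops, 1, Dee), (Atlas, 39, 20, C, ops, 2, Ada), (Atlas, 39, 20, C, ops, 6, Jo), (Atlas, 39, 20, D, hr, 1, Dee), (Atlas, 39, 20, D, hr, 2, Ada), (Atlas, 39, 20, D, hr, 6, Jo), (Helix, 25, 20, B, eng, 3, Vic), (Helix, 25, 20, B, eng, 4, Dee), (Helix, 25, 20, B, eng, 8, Pat), (Helix, 25, 20, C, ops, 3, Vic), (Helix, 25, 20, C, ops, 4, Dee), (Helix, 25, 20, C, ops, 8, Pat), (Helix, 25, 20, D, hr, 3, Vic), (Helix, 25, 20, D, hr, 4, Dee), (Helix, 25, 20, D, hr, 8, Pat), (Lyra, 16, 29, A, ops, 8, Ned), (Lyra, 16, 29, D, law, 8, Ned), (Lyra, 16, 29, D, x2, 8, Ned), (Nova, 13, 29, A, ops, 6, Ivy), (Nova, 13, 29, D, law, 6, Ivy), (Nova, 13, 29, D, x2, 6, Ivy), (Nova, 15, 20, B, eng, 6, Ivy), (Nova, 15, 20, C, ops, 6, Ivy), (Nova, 15, 20, D, hr, 6, Ivy)}
Projecting to cid, title (13 duplicate(s) eliminated): {(eng, Atlas), (eng, Helix), (eng, Nova), (hr, Atlas), (hr, Helix), (hr, Nova), (law, Lyra), (law, Nova), (ops, Atlas), (ops, Helix), (ops, Lyra), (ops, Nova), (x2, Lyra), (x2, Nova)}
σ[title ≠ Atlas]: keep tuples satisfying title ≠ Atlas → {(eng, Helix), (eng, Nova), (hr, Helix), (hr, Nova), (law, Lyra), (law, Nova), (ops, Helix), (ops, Lyra), (ops, Nova), (x2, Lyra), (x2, Nova)}

{(eng, Helix), (eng, Nova), (hr, Helix), (hr, Nova), (law, Lyra), (law, Nova), (ops, Helix), (ops, Lyra), (ops, Nova), (x2, Lyra), (x2, Nova)}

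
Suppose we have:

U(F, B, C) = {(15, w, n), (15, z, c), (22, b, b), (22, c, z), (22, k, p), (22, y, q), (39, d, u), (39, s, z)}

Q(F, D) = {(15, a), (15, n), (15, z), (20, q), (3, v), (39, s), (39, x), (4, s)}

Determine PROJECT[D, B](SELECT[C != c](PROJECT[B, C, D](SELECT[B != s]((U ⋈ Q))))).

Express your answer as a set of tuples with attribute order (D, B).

Joining U and Q on F yields {(15, w, n, a), (15, w, n, n), (15, w, n, z), (15, z, c, a), (15, z, c, n), (15, z, c, z), (39, d, u, s), (39, d, u, x), (39, s, z, s), (39, s, z, x)}.
Selection B != s: {(15, w, n, a), (15, w, n, n), (15, w, n, z), (15, z, c, a), (15, z, c, n), (15, z, c, z), (39, d, u, s), (39, d, u, x)}
π_{B, C, D} gives {(d, u, s), (d, u, x), (w, n, a), (w, n, n), (w, n, z), (z, c, a), (z, c, n), (z, c, z)}.
Selection C != c: {(d, u, s), (d, u, x), (w, n, a), (w, n, n), (w, n, z)}
π_{D, B} gives {(a, w), (n, w), (s, d), (x, d), (z, w)}.

{(a, w), (n, w), (s, d), (x, d), (z, w)}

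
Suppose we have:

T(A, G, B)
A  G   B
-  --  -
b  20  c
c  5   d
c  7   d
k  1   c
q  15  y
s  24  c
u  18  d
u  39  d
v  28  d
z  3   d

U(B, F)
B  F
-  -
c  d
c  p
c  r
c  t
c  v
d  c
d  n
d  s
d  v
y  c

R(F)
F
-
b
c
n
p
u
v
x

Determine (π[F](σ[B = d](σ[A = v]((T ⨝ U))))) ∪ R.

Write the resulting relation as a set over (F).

Natural join on B: {(b, 20, c, d), (b, 20, c, p), (b, 20, c, r), (b, 20, c, t), (b, 20, c, v), (c, 5, d, c), (c, 5, d, n), (c, 5, d, s), (c, 5, d, v), (c, 7, d, c), (c, 7, d, n), (c, 7, d, s), (c, 7, d, v), (k, 1, c, d), (k, 1, c, p), (k, 1, c, r), (k, 1, c, t), (k, 1, c, v), (q, 15, y, c), (s, 24, c, d), (s, 24, c, p), (s, 24, c, r), (s, 24, c, t), (s, 24, c, v), (u, 18, d, c), (u, 18, d, n), (u, 18, d, s), (u, 18, d, v), (u, 39, d, c), (u, 39, d, n), (u, 39, d, s), (u, 39, d, v), (v, 28, d, c), (v, 28, d, n), (v, 28, d, s), (v, 28, d, v), (z, 3, d, c), (z, 3, d, n), (z, 3, d, s), (z, 3, d, v)}
σ[A = v]: keep tuples satisfying A = v → {(v, 28, d, c), (v, 28, d, n), (v, 28, d, s), (v, 28, d, v)}
σ[B = d]: keep tuples satisfying B = d → {(v, 28, d, c), (v, 28, d, n), (v, 28, d, s), (v, 28, d, v)}
π_{F} gives {c, n, s, v}.
Taking the union: {b, c, n, p, s, u, v, x}

{b, c, n, p, s, u, v, x}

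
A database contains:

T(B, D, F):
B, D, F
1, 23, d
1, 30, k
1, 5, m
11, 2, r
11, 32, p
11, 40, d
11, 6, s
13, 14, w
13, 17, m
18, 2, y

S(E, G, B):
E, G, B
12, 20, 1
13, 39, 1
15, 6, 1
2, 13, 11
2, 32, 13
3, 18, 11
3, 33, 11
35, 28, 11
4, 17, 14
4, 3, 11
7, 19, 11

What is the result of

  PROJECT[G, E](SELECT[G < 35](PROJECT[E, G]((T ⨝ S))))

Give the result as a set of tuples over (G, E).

Joining T and S on B yields {(1, 23, d, 12, 20), (1, 23, d, 13, 39), (1, 23, d, 15, 6), (1, 30, k, 12, 20), (1, 30, k, 13, 39), (1, 30, k, 15, 6), (1, 5, m, 12, 20), (1, 5, m, 13, 39), (1, 5, m, 15, 6), (11, 2, r, 2, 13), (11, 2, r, 3, 18), (11, 2, r, 3, 33), (11, 2, r, 35, 28), (11, 2, r, 4, 3), (11, 2, r, 7, 19), (11, 32, p, 2, 13), (11, 32, p, 3, 18), (11, 32, p, 3, 33), (11, 32, p, 35, 28), (11, 32, p, 4, 3), (11, 32, p, 7, 19), (11, 40, d, 2, 13), (11, 40, d, 3, 18), (11, 40, d, 3, 33), (11, 40, d, 35, 28), (11, 40, d, 4, 3), (11, 40, d, 7, 19), (11, 6, s, 2, 13), (11, 6, s, 3, 18), (11, 6, s, 3, 33), (11, 6, s, 35, 28), (11, 6, s, 4, 3), (11, 6, s, 7, 19), (13, 14, w, 2, 32), (13, 17, m, 2, 32)}.
Keep only column(s) E, G (25 duplicate(s) eliminated): {(12, 20), (13, 39), (15, 6), (2, 13), (2, 32), (3, 18), (3, 33), (35, 28), (4, 3), (7, 19)}
Apply σ_{G < 35}; surviving tuples: {(12, 20), (15, 6), (2, 13), (2, 32), (3, 18), (3, 33), (35, 28), (4, 3), (7, 19)}
Keep only column(s) G, E: {(13, 2), (18, 3), (19, 7), (20, 12), (28, 35), (3, 4), (32, 2), (33, 3), (6, 15)}

{(13, 2), (18, 3), (19, 7), (20, 12), (28, 35), (3, 4), (32, 2), (33, 3), (6, 15)}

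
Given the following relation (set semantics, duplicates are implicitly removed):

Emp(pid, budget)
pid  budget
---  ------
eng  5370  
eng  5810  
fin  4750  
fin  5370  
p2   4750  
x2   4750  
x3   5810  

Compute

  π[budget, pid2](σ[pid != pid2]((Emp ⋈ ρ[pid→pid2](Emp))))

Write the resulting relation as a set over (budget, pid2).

ρ[pid→pid2]: schema becomes (pid2, budget); tuples unchanged.
Natural join on budget: {(eng, 5370, eng), (eng, 5370, fin), (eng, 5810, eng), (eng, 5810, x3), (fin, 4750, fin), (fin, 4750, p2), (fin, 4750, x2), (fin, 5370, eng), (fin, 5370, fin), (p2, 4750, fin), (p2, 4750, p2), (p2, 4750, x2), (x2, 4750, fin), (x2, 4750, p2), (x2, 4750, x2), (x3, 5810, eng), (x3, 5810, x3)}
Filtering on pid != pid2 leaves {(eng, 5370, fin), (eng, 5810, x3), (fin, 4750, p2), (fin, 4750, x2), (fin, 5370, eng), (p2, 4750, fin), (p2, 4750, x2), (x2, 4750, fin), (x2, 4750, p2), (x3, 5810, eng)}.
π[budget, pid2]: project onto (budget, pid2) (3 duplicate(s) eliminated) → {(4750, fin), (4750, p2), (4750, x2), (5370, eng), (5370, fin), (5810, eng), (5810, x3)}

{(4750, fin), (4750, p2), (4750, x2), (5370, eng), (5370, fin), (5810, eng), (5810, x3)}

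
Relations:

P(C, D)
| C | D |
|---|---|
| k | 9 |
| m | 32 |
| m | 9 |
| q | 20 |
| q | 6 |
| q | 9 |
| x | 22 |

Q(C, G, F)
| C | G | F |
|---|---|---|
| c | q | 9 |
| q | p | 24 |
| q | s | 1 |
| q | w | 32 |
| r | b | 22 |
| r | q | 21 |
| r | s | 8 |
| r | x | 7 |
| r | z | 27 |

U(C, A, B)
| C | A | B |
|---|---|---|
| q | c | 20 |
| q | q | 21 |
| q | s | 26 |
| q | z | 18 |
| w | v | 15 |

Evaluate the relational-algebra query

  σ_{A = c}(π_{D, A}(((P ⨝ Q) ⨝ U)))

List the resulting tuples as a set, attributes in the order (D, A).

{(20, c), (6, c), (9, c)}

P ⋈ Q (natural join on C): {(q, 20, p, 24), (q, 20, s, 1), (q, 20, w, 32), (q, 6, p, 24), (q, 6, s, 1), (q, 6, w, 32), (q, 9, p, 24), (q, 9, s, 1), (q, 9, w, 32)}
(P ⨝ Q) ⋈ U (natural join on C): {(q, 20, p, 24, c, 20), (q, 20, p, 24, q, 21), (q, 20, p, 24, s, 26), (q, 20, p, 24, z, 18), (q, 20, s, 1, c, 20), (q, 20, s, 1, q, 21), (q, 20, s, 1, s, 26), (q, 20, s, 1, z, 18), (q, 20, w, 32, c, 20), (q, 20, w, 32, q, 21), (q, 20, w, 32, s, 26), (q, 20, w, 32, z, 18), (q, 6, p, 24, c, 20), (q, 6, p, 24, q, 21), (q, 6, p, 24, s, 26), (q, 6, p, 24, z, 18), (q, 6, s, 1, c, 20), (q, 6, s, 1, q, 21), (q, 6, s, 1, s, 26), (q, 6, s, 1, z, 18), (q, 6, w, 32, c, 20), (q, 6, w, 32, q, 21), (q, 6, w, 32, s, 26), (q, 6, w, 32, z, 18), (q, 9, p, 24, c, 20), (q, 9, p, 24, q, 21), (q, 9, p, 24, s, 26), (q, 9, p, 24, z, 18), (q, 9, s, 1, c, 20), (q, 9, s, 1, q, 21), (q, 9, s, 1, s, 26), (q, 9, s, 1, z, 18), (q, 9, w, 32, c, 20), (q, 9, w, 32, q, 21), (q, 9, w, 32, s, 26), (q, 9, w, 32, z, 18)}
Keep only column(s) D, A (24 duplicate(s) eliminated): {(20, c), (20, q), (20, s), (20, z), (6, c), (6, q), (6, s), (6, z), (9, c), (9, q), (9, s), (9, z)}
σ[A = c]: keep tuples satisfying A = c → {(20, c), (6, c), (9, c)}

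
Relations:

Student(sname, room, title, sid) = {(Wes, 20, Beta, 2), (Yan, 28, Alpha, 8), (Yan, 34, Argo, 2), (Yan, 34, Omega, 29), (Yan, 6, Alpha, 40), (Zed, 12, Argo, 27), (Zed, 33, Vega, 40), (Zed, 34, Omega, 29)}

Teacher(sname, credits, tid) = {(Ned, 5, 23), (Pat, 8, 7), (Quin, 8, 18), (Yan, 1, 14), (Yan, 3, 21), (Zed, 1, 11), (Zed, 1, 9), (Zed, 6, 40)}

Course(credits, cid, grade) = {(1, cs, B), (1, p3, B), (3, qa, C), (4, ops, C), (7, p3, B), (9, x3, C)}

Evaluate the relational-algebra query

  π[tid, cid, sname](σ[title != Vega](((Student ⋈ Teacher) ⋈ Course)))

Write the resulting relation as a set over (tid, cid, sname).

{(11, cs, Zed), (11, p3, Zed), (14, cs, Yan), (14, p3, Yan), (21, qa, Yan), (9, cs, Zed), (9, p3, Zed)}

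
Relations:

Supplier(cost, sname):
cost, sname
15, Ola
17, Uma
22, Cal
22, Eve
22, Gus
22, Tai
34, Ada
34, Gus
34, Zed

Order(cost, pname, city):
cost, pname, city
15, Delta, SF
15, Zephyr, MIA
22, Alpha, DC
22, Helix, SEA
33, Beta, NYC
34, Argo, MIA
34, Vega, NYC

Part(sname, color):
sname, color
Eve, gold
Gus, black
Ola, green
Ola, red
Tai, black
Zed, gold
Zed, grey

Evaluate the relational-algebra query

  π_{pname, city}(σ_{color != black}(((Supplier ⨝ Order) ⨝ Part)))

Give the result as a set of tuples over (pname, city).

Natural join on cost: {(15, Ola, Delta, SF), (15, Ola, Zephyr, MIA), (22, Cal, Alpha, DC), (22, Cal, Helix, SEA), (22, Eve, Alpha, DC), (22, Eve, Helix, SEA), (22, Gus, Alpha, DC), (22, Gus, Helix, SEA), (22, Tai, Alpha, DC), (22, Tai, Helix, SEA), (34, Ada, Argo, MIA), (34, Ada, Vega, NYC), (34, Gus, Argo, MIA), (34, Gus, Vega, NYC), (34, Zed, Argo, MIA), (34, Zed, Vega, NYC)}
Natural join on sname: {(15, Ola, Delta, SF, green), (15, Ola, Delta, SF, red), (15, Ola, Zephyr, MIA, green), (15, Ola, Zephyr, MIA, red), (22, Eve, Alpha, DC, gold), (22, Eve, Helix, SEA, gold), (22, Gus, Alpha, DC, black), (22, Gus, Helix, SEA, black), (22, Tai, Alpha, DC, black), (22, Tai, Helix, SEA, black), (34, Gus, Argo, MIA, black), (34, Gus, Vega, NYC, black), (34, Zed, Argo, MIA, gold), (34, Zed, Argo, MIA, grey), (34, Zed, Vega, NYC, gold), (34, Zed, Vega, NYC, grey)}
σ[color != black]: keep tuples satisfying color != black → {(15, Ola, Delta, SF, green), (15, Ola, Delta, SF, red), (15, Ola, Zephyr, MIA, green), (15, Ola, Zephyr, MIA, red), (22, Eve, Alpha, DC, gold), (22, Eve, Helix, SEA, gold), (34, Zed, Argo, MIA, gold), (34, Zed, Argo, MIA, grey), (34, Zed, Vega, NYC, gold), (34, Zed, Vega, NYC, grey)}
Projecting to pname, city (4 duplicate(s) eliminated): {(Alpha, DC), (Argo, MIA), (Delta, SF), (Helix, SEA), (Vega, NYC), (Zephyr, MIA)}

{(Alpha, DC), (Argo, MIA), (Delta, SF), (Helix, SEA), (Vega, NYC), (Zephyr, MIA)}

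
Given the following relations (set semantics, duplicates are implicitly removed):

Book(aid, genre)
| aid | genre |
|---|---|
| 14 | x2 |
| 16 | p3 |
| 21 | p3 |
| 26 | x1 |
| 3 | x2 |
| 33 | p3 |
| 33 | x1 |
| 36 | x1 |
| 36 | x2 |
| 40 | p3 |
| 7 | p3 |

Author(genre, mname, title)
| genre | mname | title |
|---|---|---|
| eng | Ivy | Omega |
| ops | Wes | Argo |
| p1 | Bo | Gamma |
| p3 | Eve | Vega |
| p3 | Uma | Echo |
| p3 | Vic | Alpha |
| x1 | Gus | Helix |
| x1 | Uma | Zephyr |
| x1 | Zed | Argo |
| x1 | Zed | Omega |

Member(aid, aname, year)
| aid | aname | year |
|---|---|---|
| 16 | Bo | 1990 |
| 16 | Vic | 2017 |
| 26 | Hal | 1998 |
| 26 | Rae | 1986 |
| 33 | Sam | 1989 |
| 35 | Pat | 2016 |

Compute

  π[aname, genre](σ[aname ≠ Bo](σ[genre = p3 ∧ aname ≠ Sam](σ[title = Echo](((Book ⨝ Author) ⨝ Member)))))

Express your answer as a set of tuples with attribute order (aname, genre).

Natural join on genre: {(16, p3, Eve, Vega), (16, p3, Uma, Echo), (16, p3, Vic, Alpha), (21, p3, Eve, Vega), (21, p3, Uma, Echo), (21, p3, Vic, Alpha), (26, x1, Gus, Helix), (26, x1, Uma, Zephyr), (26, x1, Zed, Argo), (26, x1, Zed, Omega), (33, p3, Eve, Vega), (33, p3, Uma, Echo), (33, p3, Vic, Alpha), (33, x1, Gus, Helix), (33, x1, Uma, Zephyr), (33, x1, Zed, Argo), (33, x1, Zed, Omega), (36, x1, Gus, Helix), (36, x1, Uma, Zephyr), (36, x1, Zed, Argo), (36, x1, Zed, Omega), (40, p3, Eve, Vega), (40, p3, Uma, Echo), (40, p3, Vic, Alpha), (7, p3, Eve, Vega), (7, p3, Uma, Echo), (7, p3, Vic, Alpha)}
Natural join on aid: {(16, p3, Eve, Vega, Bo, 1990), (16, p3, Eve, Vega, Vic, 2017), (16, p3, Uma, Echo, Bo, 1990), (16, p3, Uma, Echo, Vic, 2017), (16, p3, Vic, Alpha, Bo, 1990), (16, p3, Vic, Alpha, Vic, 2017), (26, x1, Gus, Helix, Hal, 1998), (26, x1, Gus, Helix, Rae, 1986), (26, x1, Uma, Zephyr, Hal, 1998), (26, x1, Uma, Zephyr, Rae, 1986), (26, x1, Zed, Argo, Hal, 1998), (26, x1, Zed, Argo, Rae, 1986), (26, x1, Zed, Omega, Hal, 1998), (26, x1, Zed, Omega, Rae, 1986), (33, p3, Eve, Vega, Sam, 1989), (33, p3, Uma, Echo, Sam, 1989), (33, p3, Vic, Alpha, Sam, 1989), (33, x1, Gus, Helix, Sam, 1989), (33, x1, Uma, Zephyr, Sam, 1989), (33, x1, Zed, Argo, Sam, 1989), (33, x1, Zed, Omega, Sam, 1989)}
Apply σ_{title = Echo}; surviving tuples: {(16, p3, Uma, Echo, Bo, 1990), (16, p3, Uma, Echo, Vic, 2017), (33, p3, Uma, Echo, Sam, 1989)}
Apply σ_{genre = p3 ∧ aname ≠ Sam}; surviving tuples: {(16, p3, Uma, Echo, Bo, 1990), (16, p3, Uma, Echo, Vic, 2017)}
Apply σ_{aname ≠ Bo}; surviving tuples: {(16, p3, Uma, Echo, Vic, 2017)}
Keep only column(s) aname, genre: {(Vic, p3)}

{(Vic, p3)}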